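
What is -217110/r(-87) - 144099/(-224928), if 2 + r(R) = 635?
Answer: -1805292719/5273312 ≈ -342.35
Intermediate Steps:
r(R) = 633 (r(R) = -2 + 635 = 633)
-217110/r(-87) - 144099/(-224928) = -217110/633 - 144099/(-224928) = -217110*1/633 - 144099*(-1/224928) = -72370/211 + 16011/24992 = -1805292719/5273312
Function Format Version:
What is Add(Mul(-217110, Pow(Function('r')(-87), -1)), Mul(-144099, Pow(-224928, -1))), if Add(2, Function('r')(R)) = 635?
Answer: Rational(-1805292719, 5273312) ≈ -342.35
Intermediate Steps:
Function('r')(R) = 633 (Function('r')(R) = Add(-2, 635) = 633)
Add(Mul(-217110, Pow(Function('r')(-87), -1)), Mul(-144099, Pow(-224928, -1))) = Add(Mul(-217110, Pow(633, -1)), Mul(-144099, Pow(-224928, -1))) = Add(Mul(-217110, Rational(1, 633)), Mul(-144099, Rational(-1, 224928))) = Add(Rational(-72370, 211), Rational(16011, 24992)) = Rational(-1805292719, 5273312)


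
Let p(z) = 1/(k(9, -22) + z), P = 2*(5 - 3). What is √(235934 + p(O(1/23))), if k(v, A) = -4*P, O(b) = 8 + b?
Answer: √7901189517/183 ≈ 485.73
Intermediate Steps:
P = 4 (P = 2*2 = 4)
k(v, A) = -16 (k(v, A) = -4*4 = -16)
p(z) = 1/(-16 + z)
√(235934 + p(O(1/23))) = √(235934 + 1/(-16 + (8 + 1/23))) = √(235934 + 1/(-16 + 185/23)) = √(235934 + 1/(-183/23)) = √(235934 - 23/183) = √(43175899/183) = √7901189517/183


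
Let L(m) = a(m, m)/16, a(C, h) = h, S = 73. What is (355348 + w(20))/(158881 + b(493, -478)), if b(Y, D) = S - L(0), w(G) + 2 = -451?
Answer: 354895/158954 ≈ 2.2327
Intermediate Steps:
w(G) = -453 (w(G) = -2 - 451 = -453)
L(m) = m/16
b(Y, D) = 73 (b(Y, D) = 73 - 0/16 = 73 - 1*0 = 73 + 0 = 73)
(355348 + w(20))/(158881 + b(493, -478)) = (355348 - 453)/(158881 + 73) = 354895/158954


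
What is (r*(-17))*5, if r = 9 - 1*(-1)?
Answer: -850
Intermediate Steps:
r = 10 (r = 9 + 1 = 10)
(r*(-17))*5 = (10*(-17))*5 = -170*5 = -850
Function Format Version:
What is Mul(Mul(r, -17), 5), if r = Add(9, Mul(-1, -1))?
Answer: -850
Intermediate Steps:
r = 10 (r = Add(9, 1) = 10)
Mul(Mul(r, -17), 5) = Mul(Mul(10, -17), 5) = Mul(-170, 5) = -850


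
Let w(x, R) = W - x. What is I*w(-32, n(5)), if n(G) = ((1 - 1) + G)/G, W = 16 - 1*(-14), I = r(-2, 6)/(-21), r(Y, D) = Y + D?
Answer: -248/21 ≈ -11.810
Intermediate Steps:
r(Y, D) = D + Y
I = -4/21 (I = (6 - 2)/(-21) = 4*(-1/21) = -4/21 ≈ -0.19048)
W = 30 (W = 16 + 14 = 30)
n(G) = 1 (n(G) = (0 + G)/G = G/G = 1)
w(x, R) = 30 - x
I*w(-32, n(5)) = -4*(30 - 1*(-32))/21 = -4*(30 + 32)/21 = -4/21*62 = -248/21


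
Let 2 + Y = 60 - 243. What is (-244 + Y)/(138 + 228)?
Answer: -143/122 ≈ -1.1721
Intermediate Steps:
Y = -185 (Y = -2 + (60 - 243) = -2 - 183 = -185)
(-244 + Y)/(138 + 228) = (-244 - 185)/(138 + 228) = -429/366 = -429*1/366 = -143/122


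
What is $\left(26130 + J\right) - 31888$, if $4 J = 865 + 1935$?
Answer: $-5058$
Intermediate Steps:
$J = 700$ ($J = \frac{865 + 1935}{4} = \frac{1}{4} \cdot 2800 = 700$)
$\left(26130 + J\right) - 31888 = \left(26130 + 700\right) - 31888 = 26830 - 31888 = -5058$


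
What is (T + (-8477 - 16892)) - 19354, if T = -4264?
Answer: -48987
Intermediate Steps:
(T + (-8477 - 16892)) - 19354 = (-4264 + (-8477 - 16892)) - 19354 = (-4264 - 25369) - 19354 = -29633 - 19354 = -48987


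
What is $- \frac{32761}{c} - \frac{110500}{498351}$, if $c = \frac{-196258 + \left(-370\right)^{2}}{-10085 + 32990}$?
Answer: $\frac{124650466389485}{9860372886} \approx 12642.0$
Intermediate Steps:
$c = - \frac{19786}{7635}$ ($c = \frac{-196258 + 136900}{22905} = \left(-59358\right) \frac{1}{22905} = - \frac{19786}{7635} \approx -2.5915$)
$- \frac{32761}{c} - \frac{110500}{498351} = - \frac{32761}{- \frac{19786}{7635}} - \frac{110500}{498351} = \left(-32761\right) \left(- \frac{7635}{19786}\right) - \frac{110500}{498351} = \frac{250130235}{19786} - \frac{110500}{498351} = \frac{124650466389485}{9860372886}$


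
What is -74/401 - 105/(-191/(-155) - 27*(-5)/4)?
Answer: -27710086/8697289 ≈ -3.1861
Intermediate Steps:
-74/401 - 105/(-191/(-155) - 27*(-5)/4) = -74*1/401 - 105/(-191*(-1/155) + 135*(¼)) = -74/401 - 105/(191/155 + 135/4) = -74/401 - 105/21689/620 = -74/401 - 105*620/21689 = -74/401 - 65100/21689 = -27710086/8697289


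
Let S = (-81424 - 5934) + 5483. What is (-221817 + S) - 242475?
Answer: -546167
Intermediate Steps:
S = -81875 (S = -87358 + 5483 = -81875)
(-221817 + S) - 242475 = (-221817 - 81875) - 242475 = -303692 - 242475 = -546167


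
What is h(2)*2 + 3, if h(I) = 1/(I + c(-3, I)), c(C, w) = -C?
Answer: 17/5 ≈ 3.4000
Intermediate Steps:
h(I) = 1/(3 + I) (h(I) = 1/(I - 1*(-3)) = 1/(I + 3) = 1/(3 + I))
h(2)*2 + 3 = 2/(3 + 2) + 3 = 2/5 + 3 = (⅕)*2 + 3 = ⅖ + 3 = 17/5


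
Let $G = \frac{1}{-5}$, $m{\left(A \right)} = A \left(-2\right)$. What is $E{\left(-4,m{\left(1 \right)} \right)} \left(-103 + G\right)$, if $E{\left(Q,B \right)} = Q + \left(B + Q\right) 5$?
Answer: $\frac{17544}{5} \approx 3508.8$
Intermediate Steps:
$m{\left(A \right)} = - 2 A$
$G = - \frac{1}{5} \approx -0.2$
$E{\left(Q,B \right)} = 5 B + 6 Q$ ($E{\left(Q,B \right)} = Q + \left(5 B + 5 Q\right) = 5 B + 6 Q$)
$E{\left(-4,m{\left(1 \right)} \right)} \left(-103 + G\right) = \left(5 \left(\left(-2\right) 1\right) + 6 \left(-4\right)\right) \left(-103 - \frac{1}{5}\right) = \left(5 \left(-2\right) - 24\right) \left(- \frac{516}{5}\right) = \left(-10 - 24\right) \left(- \frac{516}{5}\right) = \left(-34\right) \left(- \frac{516}{5}\right) = \frac{17544}{5}$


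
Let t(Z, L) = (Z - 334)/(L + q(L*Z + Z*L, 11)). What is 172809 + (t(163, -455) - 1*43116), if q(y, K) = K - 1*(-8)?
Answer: 56546319/436 ≈ 1.2969e+5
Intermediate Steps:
q(y, K) = 8 + K (q(y, K) = K + 8 = 8 + K)
t(Z, L) = (-334 + Z)/(19 + L) (t(Z, L) = (Z - 334)/(L + (8 + 11)) = (-334 + Z)/(L + 19) = (-334 + Z)/(19 + L))
172809 + (t(163, -455) - 1*43116) = 172809 + ((-334 + 163)/(19 - 455) - 1*43116) = 172809 + (-171/(-436) - 43116) = 172809 + (-1/436*(-171) - 43116) = 172809 + (171/436 - 43116) = 172809 - 18798405/436 = 56546319/436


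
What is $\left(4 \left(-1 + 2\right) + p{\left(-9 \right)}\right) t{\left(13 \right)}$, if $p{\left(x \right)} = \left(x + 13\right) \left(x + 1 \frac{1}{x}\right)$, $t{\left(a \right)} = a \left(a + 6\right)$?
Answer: $- \frac{72124}{9} \approx -8013.8$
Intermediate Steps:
$t{\left(a \right)} = a \left(6 + a\right)$
$p{\left(x \right)} = \left(13 + x\right) \left(x + \frac{1}{x}\right)$
$\left(4 \left(-1 + 2\right) + p{\left(-9 \right)}\right) t{\left(13 \right)} = \left(4 \left(-1 + 2\right) + \left(1 + \left(-9\right)^{2} + 13 \left(-9\right) + \frac{13}{-9}\right)\right) 13 \left(6 + 13\right) = \left(4 \cdot 1 + \left(1 + 81 - 117 + 13 \left(- \frac{1}{9}\right)\right)\right) 13 \cdot 19 = \left(4 + \left(1 + 81 - 117 - \frac{13}{9}\right)\right) 247 = \left(4 - \frac{328}{9}\right) 247 = \left(- \frac{292}{9}\right) 247 = - \frac{72124}{9}$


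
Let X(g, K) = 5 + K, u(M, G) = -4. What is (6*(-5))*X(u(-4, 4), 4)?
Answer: -270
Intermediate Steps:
(6*(-5))*X(u(-4, 4), 4) = (6*(-5))*(5 + 4) = -30*9 = -270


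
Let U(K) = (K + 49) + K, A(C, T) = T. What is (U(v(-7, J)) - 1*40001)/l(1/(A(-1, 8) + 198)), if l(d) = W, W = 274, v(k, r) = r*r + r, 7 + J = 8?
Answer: -19974/137 ≈ -145.80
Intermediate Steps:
J = 1 (J = -7 + 8 = 1)
v(k, r) = r + r**2 (v(k, r) = r**2 + r = r + r**2)
U(K) = 49 + 2*K (U(K) = (49 + K) + K = 49 + 2*K)
l(d) = 274
(U(v(-7, J)) - 1*40001)/l(1/(A(-1, 8) + 198)) = ((49 + 2*(1*(1 + 1))) - 1*40001)/274 = ((49 + 2*(1*2)) - 40001)*(1/274) = ((49 + 2*2) - 40001)*(1/274) = ((49 + 4) - 40001)*(1/274) = (53 - 40001)*(1/274) = -39948*1/274 = -19974/137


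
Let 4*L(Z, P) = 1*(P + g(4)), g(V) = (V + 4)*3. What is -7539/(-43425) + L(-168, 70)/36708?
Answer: 61724911/354232200 ≈ 0.17425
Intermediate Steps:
g(V) = 12 + 3*V (g(V) = (4 + V)*3 = 12 + 3*V)
L(Z, P) = 6 + P/4 (L(Z, P) = (1*(P + (12 + 3*4)))/4 = (1*(P + (12 + 12)))/4 = (1*(P + 24))/4 = (1*(24 + P))/4 = (24 + P)/4 = 6 + P/4)
-7539/(-43425) + L(-168, 70)/36708 = -7539/(-43425) + (6 + (¼)*70)/36708 = -7539*(-1/43425) + (6 + 35/2)*(1/36708) = 2513/14475 + (47/2)*(1/36708) = 2513/14475 + 47/73416 = 61724911/354232200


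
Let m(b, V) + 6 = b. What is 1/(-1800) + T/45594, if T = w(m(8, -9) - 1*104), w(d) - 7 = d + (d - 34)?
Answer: -25633/4559400 ≈ -0.0056220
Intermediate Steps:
m(b, V) = -6 + b
w(d) = -27 + 2*d (w(d) = 7 + (d + (d - 34)) = 7 + (d + (-34 + d)) = 7 + (-34 + 2*d) = -27 + 2*d)
T = -231 (T = -27 + 2*((-6 + 8) - 1*104) = -27 + 2*(2 - 104) = -27 + 2*(-102) = -27 - 204 = -231)
1/(-1800) + T/45594 = 1/(-1800) - 231/45594 = -1/1800 - 231*1/45594 = -1/1800 - 77/15198 = -25633/4559400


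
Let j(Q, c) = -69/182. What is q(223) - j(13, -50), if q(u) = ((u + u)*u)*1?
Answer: 18101425/182 ≈ 99458.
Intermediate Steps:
j(Q, c) = -69/182 (j(Q, c) = -69*1/182 = -69/182)
q(u) = 2*u**2 (q(u) = ((2*u)*u)*1 = (2*u**2)*1 = 2*u**2)
q(223) - j(13, -50) = 2*223**2 - 1*(-69/182) = 2*49729 + 69/182 = 99458 + 69/182 = 18101425/182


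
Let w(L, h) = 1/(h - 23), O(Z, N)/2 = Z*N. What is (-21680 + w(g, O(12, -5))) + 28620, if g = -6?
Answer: 992419/143 ≈ 6940.0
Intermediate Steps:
O(Z, N) = 2*N*Z (O(Z, N) = 2*(Z*N) = 2*(N*Z) = 2*N*Z)
w(L, h) = 1/(-23 + h)
(-21680 + w(g, O(12, -5))) + 28620 = (-21680 + 1/(-23 + 2*(-5)*12)) + 28620 = (-21680 + 1/(-23 - 120)) + 28620 = (-21680 + 1/(-143)) + 28620 = (-21680 - 1/143) + 28620 = -3100241/143 + 28620 = 992419/143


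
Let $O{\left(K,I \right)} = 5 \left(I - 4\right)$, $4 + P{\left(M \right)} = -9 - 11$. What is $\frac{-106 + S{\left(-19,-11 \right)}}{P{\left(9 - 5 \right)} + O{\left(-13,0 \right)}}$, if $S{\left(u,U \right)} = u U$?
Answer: $- \frac{103}{44} \approx -2.3409$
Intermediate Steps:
$P{\left(M \right)} = -24$ ($P{\left(M \right)} = -4 - 20 = -24$)
$O{\left(K,I \right)} = -20 + 5 I$ ($O{\left(K,I \right)} = 5 \left(-4 + I\right) = -20 + 5 I$)
$S{\left(u,U \right)} = U u$
$\frac{-106 + S{\left(-19,-11 \right)}}{P{\left(9 - 5 \right)} + O{\left(-13,0 \right)}} = \frac{-106 - -209}{-24 + \left(-20 + 5 \cdot 0\right)} = \frac{-106 + 209}{-24 + \left(-20 + 0\right)} = \frac{103}{-24 - 20} = \frac{103}{-44} = 103 \left(- \frac{1}{44}\right) = - \frac{103}{44}$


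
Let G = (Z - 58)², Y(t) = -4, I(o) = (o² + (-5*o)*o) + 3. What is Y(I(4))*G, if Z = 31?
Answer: -2916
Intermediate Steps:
I(o) = 3 - 4*o² (I(o) = (o² - 5*o²) + 3 = -4*o² + 3 = 3 - 4*o²)
G = 729 (G = (31 - 58)² = (-27)² = 729)
Y(I(4))*G = -4*729 = -2916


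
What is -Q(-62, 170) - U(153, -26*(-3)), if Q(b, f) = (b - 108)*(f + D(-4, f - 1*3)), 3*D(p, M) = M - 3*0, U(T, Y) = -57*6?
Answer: 116116/3 ≈ 38705.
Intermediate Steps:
U(T, Y) = -342
D(p, M) = M/3 (D(p, M) = (M - 3*0)/3 = (M + 0)/3 = M/3)
Q(b, f) = (-1 + 4*f/3)*(-108 + b) (Q(b, f) = (b - 108)*(f + (f - 1*3)/3) = (-108 + b)*(f + (f - 3)/3) = (-108 + b)*(f + (-3 + f)/3) = (-108 + b)*(f + (-1 + f/3)) = (-108 + b)*(-1 + 4*f/3) = (-1 + 4*f/3)*(-108 + b))
-Q(-62, 170) - U(153, -26*(-3)) = -(108 - 1*(-62) - 144*170 + (4/3)*(-62)*170) - 1*(-342) = -(108 + 62 - 24480 - 42160/3) + 342 = -1*(-115090/3) + 342 = 115090/3 + 342 = 116116/3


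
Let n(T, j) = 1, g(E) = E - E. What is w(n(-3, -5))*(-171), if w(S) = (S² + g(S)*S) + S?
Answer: -342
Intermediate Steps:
g(E) = 0
w(S) = S + S² (w(S) = (S² + 0*S) + S = (S² + 0) + S = S² + S = S + S²)
w(n(-3, -5))*(-171) = (1*(1 + 1))*(-171) = (1*2)*(-171) = 2*(-171) = -342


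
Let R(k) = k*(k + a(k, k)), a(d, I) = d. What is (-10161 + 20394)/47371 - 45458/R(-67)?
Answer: -1030759522/212648419 ≈ -4.8472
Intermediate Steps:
R(k) = 2*k² (R(k) = k*(k + k) = k*(2*k) = 2*k²)
(-10161 + 20394)/47371 - 45458/R(-67) = (-10161 + 20394)/47371 - 45458/(2*(-67)²) = 10233*(1/47371) - 45458/(2*4489) = 10233/47371 - 45458/8978 = 10233/47371 - 45458*1/8978 = 10233/47371 - 22729/4489 = -1030759522/212648419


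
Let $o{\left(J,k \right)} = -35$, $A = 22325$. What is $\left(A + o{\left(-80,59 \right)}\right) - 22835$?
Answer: $-545$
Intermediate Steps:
$\left(A + o{\left(-80,59 \right)}\right) - 22835 = \left(22325 - 35\right) - 22835 = 22290 - 22835 = -545$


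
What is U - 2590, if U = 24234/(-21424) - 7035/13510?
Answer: -5358022577/2067416 ≈ -2591.7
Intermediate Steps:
U = -3415137/2067416 (U = 24234*(-1/21424) - 7035*1/13510 = -12117/10712 - 201/386 = -3415137/2067416 ≈ -1.6519)
U - 2590 = -3415137/2067416 - 2590 = -5358022577/2067416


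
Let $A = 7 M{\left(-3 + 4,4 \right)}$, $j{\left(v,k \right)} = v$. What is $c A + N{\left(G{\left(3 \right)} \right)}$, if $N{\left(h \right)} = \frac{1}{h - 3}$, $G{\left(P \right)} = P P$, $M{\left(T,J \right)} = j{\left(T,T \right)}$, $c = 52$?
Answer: $\frac{2185}{6} \approx 364.17$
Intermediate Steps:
$M{\left(T,J \right)} = T$
$G{\left(P \right)} = P^{2}$
$A = 7$ ($A = 7 \left(-3 + 4\right) = 7 \cdot 1 = 7$)
$N{\left(h \right)} = \frac{1}{-3 + h}$
$c A + N{\left(G{\left(3 \right)} \right)} = 52 \cdot 7 + \frac{1}{-3 + 3^{2}} = 364 + \frac{1}{-3 + 9} = 364 + \frac{1}{6} = \frac{2185}{6}$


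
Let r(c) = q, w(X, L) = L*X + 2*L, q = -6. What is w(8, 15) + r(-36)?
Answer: 144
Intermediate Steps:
w(X, L) = 2*L + L*X
r(c) = -6
w(8, 15) + r(-36) = 15*(2 + 8) - 6 = 15*10 - 6 = 150 - 6 = 144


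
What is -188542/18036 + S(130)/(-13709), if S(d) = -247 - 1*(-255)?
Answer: -1292433283/123627762 ≈ -10.454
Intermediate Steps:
S(d) = 8 (S(d) = -247 + 255 = 8)
-188542/18036 + S(130)/(-13709) = -188542/18036 + 8/(-13709) = -188542*1/18036 + 8*(-1/13709) = -94271/9018 - 8/13709 = -1292433283/123627762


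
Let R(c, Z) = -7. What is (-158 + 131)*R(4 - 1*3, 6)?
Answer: 189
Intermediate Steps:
(-158 + 131)*R(4 - 1*3, 6) = (-158 + 131)*(-7) = -27*(-7) = 189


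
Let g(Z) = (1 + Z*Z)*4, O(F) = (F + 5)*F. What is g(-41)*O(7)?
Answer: 565152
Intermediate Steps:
O(F) = F*(5 + F) (O(F) = (5 + F)*F = F*(5 + F))
g(Z) = 4 + 4*Z² (g(Z) = (1 + Z²)*4 = 4 + 4*Z²)
g(-41)*O(7) = (4 + 4*(-41)²)*(7*(5 + 7)) = (4 + 4*1681)*(7*12) = (4 + 6724)*84 = 6728*84 = 565152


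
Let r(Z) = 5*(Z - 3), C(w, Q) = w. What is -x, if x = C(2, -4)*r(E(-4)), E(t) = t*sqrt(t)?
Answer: 30 + 80*I ≈ 30.0 + 80.0*I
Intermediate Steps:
E(t) = t**(3/2)
r(Z) = -15 + 5*Z (r(Z) = 5*(-3 + Z) = -15 + 5*Z)
x = -30 - 80*I (x = 2*(-15 + 5*(-4)**(3/2)) = 2*(-15 + 5*(-8*I)) = 2*(-15 - 40*I) = -30 - 80*I ≈ -30.0 - 80.0*I)
-x = -(-30 - 80*I) = 30 + 80*I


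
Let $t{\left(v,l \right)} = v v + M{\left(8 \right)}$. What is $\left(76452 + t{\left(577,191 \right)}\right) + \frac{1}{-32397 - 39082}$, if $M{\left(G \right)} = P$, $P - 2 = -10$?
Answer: $\frac{29261572666}{71479} \approx 4.0937 \cdot 10^{5}$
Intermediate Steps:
$P = -8$ ($P = 2 - 10 = -8$)
$M{\left(G \right)} = -8$
$t{\left(v,l \right)} = -8 + v^{2}$ ($t{\left(v,l \right)} = v v - 8 = v^{2} - 8 = -8 + v^{2}$)
$\left(76452 + t{\left(577,191 \right)}\right) + \frac{1}{-32397 - 39082} = \left(76452 - \left(8 - 577^{2}\right)\right) + \frac{1}{-32397 - 39082} = \left(76452 + \left(-8 + 332929\right)\right) + \frac{1}{-71479} = \left(76452 + 332921\right) - \frac{1}{71479} = 409373 - \frac{1}{71479} = \frac{29261572666}{71479}$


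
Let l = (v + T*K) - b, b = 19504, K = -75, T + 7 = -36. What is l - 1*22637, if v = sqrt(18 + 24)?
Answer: -38916 + sqrt(42) ≈ -38910.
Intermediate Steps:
T = -43 (T = -7 - 36 = -43)
v = sqrt(42) ≈ 6.4807
l = -16279 + sqrt(42) (l = (sqrt(42) - 43*(-75)) - 1*19504 = (sqrt(42) + 3225) - 19504 = (3225 + sqrt(42)) - 19504 = -16279 + sqrt(42) ≈ -16273.)
l - 1*22637 = (-16279 + sqrt(42)) - 1*22637 = (-16279 + sqrt(42)) - 22637 = -38916 + sqrt(42)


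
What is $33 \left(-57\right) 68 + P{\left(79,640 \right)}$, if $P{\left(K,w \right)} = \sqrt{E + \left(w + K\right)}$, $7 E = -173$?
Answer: $-127908 + \frac{18 \sqrt{105}}{7} \approx -1.2788 \cdot 10^{5}$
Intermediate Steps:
$E = - \frac{173}{7}$ ($E = \frac{1}{7} \left(-173\right) = - \frac{173}{7} \approx -24.714$)
$P{\left(K,w \right)} = \sqrt{- \frac{173}{7} + K + w}$ ($P{\left(K,w \right)} = \sqrt{- \frac{173}{7} + \left(w + K\right)} = \sqrt{- \frac{173}{7} + \left(K + w\right)} = \sqrt{- \frac{173}{7} + K + w}$)
$33 \left(-57\right) 68 + P{\left(79,640 \right)} = 33 \left(-57\right) 68 + \frac{\sqrt{-1211 + 49 \cdot 79 + 49 \cdot 640}}{7} = \left(-1881\right) 68 + \frac{\sqrt{-1211 + 3871 + 31360}}{7} = -127908 + \frac{\sqrt{34020}}{7} = -127908 + \frac{18 \sqrt{105}}{7}$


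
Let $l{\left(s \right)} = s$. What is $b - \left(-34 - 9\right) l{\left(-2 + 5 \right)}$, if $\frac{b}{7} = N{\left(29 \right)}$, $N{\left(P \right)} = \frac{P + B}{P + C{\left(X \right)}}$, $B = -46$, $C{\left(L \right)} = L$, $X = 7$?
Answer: $\frac{4525}{36} \approx 125.69$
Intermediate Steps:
$N{\left(P \right)} = \frac{-46 + P}{7 + P}$ ($N{\left(P \right)} = \frac{P - 46}{P + 7} = \frac{-46 + P}{7 + P}$)
$b = - \frac{119}{36}$ ($b = 7 \frac{-46 + 29}{7 + 29} = 7 \cdot \frac{1}{36} \left(-17\right) = 7 \left(- \frac{17}{36}\right) = - \frac{119}{36} \approx -3.3056$)
$b - \left(-34 - 9\right) l{\left(-2 + 5 \right)} = - \frac{119}{36} - \left(-34 - 9\right) \left(-2 + 5\right) = - \frac{119}{36} - \left(-43\right) 3 = - \frac{119}{36} - -129 = - \frac{119}{36} + 129 = \frac{4525}{36}$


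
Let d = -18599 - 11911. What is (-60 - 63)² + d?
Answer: -15381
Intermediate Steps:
d = -30510
(-60 - 63)² + d = (-60 - 63)² - 30510 = (-123)² - 30510 = 15129 - 30510 = -15381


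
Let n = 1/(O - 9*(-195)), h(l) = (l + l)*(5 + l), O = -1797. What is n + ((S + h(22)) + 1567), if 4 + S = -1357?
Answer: 58547/42 ≈ 1394.0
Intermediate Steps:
S = -1361 (S = -4 - 1357 = -1361)
h(l) = 2*l*(5 + l) (h(l) = (2*l)*(5 + l) = 2*l*(5 + l))
n = -1/42 (n = 1/(-1797 - 9*(-195)) = 1/(-1797 + 1755) = 1/(-42) = -1/42 ≈ -0.023810)
n + ((S + h(22)) + 1567) = -1/42 + ((-1361 + 2*22*(5 + 22)) + 1567) = -1/42 + ((-1361 + 2*22*27) + 1567) = -1/42 + ((-1361 + 1188) + 1567) = -1/42 + (-173 + 1567) = -1/42 + 1394 = 58547/42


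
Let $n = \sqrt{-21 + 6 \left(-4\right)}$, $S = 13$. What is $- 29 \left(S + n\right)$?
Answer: $-377 - 87 i \sqrt{5} \approx -377.0 - 194.54 i$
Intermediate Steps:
$n = 3 i \sqrt{5}$ ($n = \sqrt{-21 - 24} = \sqrt{-45} = 3 i \sqrt{5} \approx 6.7082 i$)
$- 29 \left(S + n\right) = - 29 \left(13 + 3 i \sqrt{5}\right) = -377 - 87 i \sqrt{5}$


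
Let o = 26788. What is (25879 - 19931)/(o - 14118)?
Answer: 2974/6335 ≈ 0.46946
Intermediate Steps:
(25879 - 19931)/(o - 14118) = (25879 - 19931)/(26788 - 14118) = 5948/12670 = 5948*(1/12670) = 2974/6335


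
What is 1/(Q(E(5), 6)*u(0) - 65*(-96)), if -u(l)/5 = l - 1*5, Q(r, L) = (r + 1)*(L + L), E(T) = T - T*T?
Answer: 1/540 ≈ 0.0018519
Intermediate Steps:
E(T) = T - T²
Q(r, L) = 2*L*(1 + r) (Q(r, L) = (1 + r)*(2*L) = 2*L*(1 + r))
u(l) = 25 - 5*l (u(l) = -5*(l - 1*5) = -5*(l - 5) = -5*(-5 + l) = 25 - 5*l)
1/(Q(E(5), 6)*u(0) - 65*(-96)) = 1/((2*6*(1 + 5*(1 - 1*5)))*(25 - 5*0) - 65*(-96)) = 1/((2*6*(1 + 5*(1 - 5)))*(25 + 0) + 6240) = 1/((2*6*(1 + 5*(-4)))*25 + 6240) = 1/((2*6*(1 - 20))*25 + 6240) = 1/((2*6*(-19))*25 + 6240) = 1/(-228*25 + 6240) = 1/(-5700 + 6240) = 1/540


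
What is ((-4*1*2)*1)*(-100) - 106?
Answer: 694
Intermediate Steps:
((-4*1*2)*1)*(-100) - 106 = (-4*2*1)*(-100) - 106 = -8*1*(-100) - 106 = -8*(-100) - 106 = 800 - 106 = 694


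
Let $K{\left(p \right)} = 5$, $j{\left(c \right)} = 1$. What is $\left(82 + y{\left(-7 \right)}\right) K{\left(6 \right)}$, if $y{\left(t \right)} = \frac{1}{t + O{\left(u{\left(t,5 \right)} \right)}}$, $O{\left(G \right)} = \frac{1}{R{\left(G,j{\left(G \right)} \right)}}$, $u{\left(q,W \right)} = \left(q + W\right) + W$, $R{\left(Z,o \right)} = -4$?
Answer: $\frac{11870}{29} \approx 409.31$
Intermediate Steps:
$u{\left(q,W \right)} = q + 2 W$ ($u{\left(q,W \right)} = \left(W + q\right) + W = q + 2 W$)
$O{\left(G \right)} = - \frac{1}{4}$ ($O{\left(G \right)} = \frac{1}{-4} = - \frac{1}{4}$)
$y{\left(t \right)} = \frac{1}{- \frac{1}{4} + t}$ ($y{\left(t \right)} = \frac{1}{t - \frac{1}{4}} = \frac{1}{- \frac{1}{4} + t}$)
$\left(82 + y{\left(-7 \right)}\right) K{\left(6 \right)} = \left(82 + \frac{4}{-1 + 4 \left(-7\right)}\right) 5 = \left(82 + \frac{4}{-1 - 28}\right) 5 = \left(82 + \frac{4}{-29}\right) 5 = \left(82 + 4 \left(- \frac{1}{29}\right)\right) 5 = \left(82 - \frac{4}{29}\right) 5 = \frac{2374}{29} \cdot 5 = \frac{11870}{29}$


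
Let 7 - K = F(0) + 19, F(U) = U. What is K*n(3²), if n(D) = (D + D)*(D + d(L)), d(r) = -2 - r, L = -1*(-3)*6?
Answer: 2376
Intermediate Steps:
L = 18 (L = 3*6 = 18)
n(D) = 2*D*(-20 + D) (n(D) = (D + D)*(D + (-2 - 1*18)) = (2*D)*(D + (-2 - 18)) = (2*D)*(D - 20) = (2*D)*(-20 + D) = 2*D*(-20 + D))
K = -12 (K = 7 - (0 + 19) = 7 - 1*19 = 7 - 19 = -12)
K*n(3²) = -24*3²*(-20 + 3²) = -24*9*(-20 + 9) = -24*9*(-11) = -12*(-198) = 2376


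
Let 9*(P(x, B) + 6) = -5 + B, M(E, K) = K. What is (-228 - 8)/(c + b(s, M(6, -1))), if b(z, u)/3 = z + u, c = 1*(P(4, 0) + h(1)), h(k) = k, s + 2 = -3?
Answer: 531/53 ≈ 10.019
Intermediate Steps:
s = -5 (s = -2 - 3 = -5)
P(x, B) = -59/9 + B/9 (P(x, B) = -6 + (-5 + B)/9 = -6 + (-5/9 + B/9) = -59/9 + B/9)
c = -50/9 (c = 1*((-59/9 + (⅑)*0) + 1) = 1*((-59/9 + 0) + 1) = 1*(-59/9 + 1) = 1*(-50/9) = -50/9 ≈ -5.5556)
b(z, u) = 3*u + 3*z (b(z, u) = 3*(z + u) = 3*(u + z) = 3*u + 3*z)
(-228 - 8)/(c + b(s, M(6, -1))) = (-228 - 8)/(-50/9 + (3*(-1) + 3*(-5))) = -236/(-50/9 + (-3 - 15)) = -236/(-50/9 - 18) = -236/(-212/9) = -236*(-9/212) = 531/53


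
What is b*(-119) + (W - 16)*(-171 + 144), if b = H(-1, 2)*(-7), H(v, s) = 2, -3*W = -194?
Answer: 352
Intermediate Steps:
W = 194/3 (W = -⅓*(-194) = 194/3 ≈ 64.667)
b = -14 (b = 2*(-7) = -14)
b*(-119) + (W - 16)*(-171 + 144) = -14*(-119) + (194/3 - 16)*(-171 + 144) = 1666 + (146/3)*(-27) = 1666 - 1314 = 352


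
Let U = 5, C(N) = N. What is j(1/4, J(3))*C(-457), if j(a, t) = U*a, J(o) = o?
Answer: -2285/4 ≈ -571.25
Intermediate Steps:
j(a, t) = 5*a
j(1/4, J(3))*C(-457) = (5*(1/4))*(-457) = (5/4)*(-457) = -2285/4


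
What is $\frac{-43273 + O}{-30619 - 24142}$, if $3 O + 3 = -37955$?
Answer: $\frac{167777}{164283} \approx 1.0213$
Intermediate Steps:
$O = - \frac{37958}{3}$ ($O = -1 + \frac{1}{3} \left(-37955\right) = -1 - \frac{37955}{3} = - \frac{37958}{3} \approx -12653.0$)
$\frac{-43273 + O}{-30619 - 24142} = \frac{-43273 - \frac{37958}{3}}{-30619 - 24142} = - \frac{167777}{3 \left(-54761\right)} = \left(- \frac{167777}{3}\right) \left(- \frac{1}{54761}\right) = \frac{167777}{164283}$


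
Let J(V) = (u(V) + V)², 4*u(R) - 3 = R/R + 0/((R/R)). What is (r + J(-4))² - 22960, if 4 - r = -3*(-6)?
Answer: -22935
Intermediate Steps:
u(R) = 1 (u(R) = ¾ + (R/R + 0/((R/R)))/4 = ¾ + (1 + 0/1)/4 = ¾ + (1 + 0*1)/4 = ¾ + (1 + 0)/4 = ¾ + (¼)*1 = ¾ + ¼ = 1)
r = -14 (r = 4 - (-3)*(-6) = 4 - 1*18 = 4 - 18 = -14)
J(V) = (1 + V)²
(r + J(-4))² - 22960 = (-14 + (1 - 4)²)² - 22960 = (-14 + (-3)²)² - 22960 = (-14 + 9)² - 22960 = (-5)² - 22960 = 25 - 22960 = -22935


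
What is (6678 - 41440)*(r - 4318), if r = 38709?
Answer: -1195499942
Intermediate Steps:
(6678 - 41440)*(r - 4318) = (6678 - 41440)*(38709 - 4318) = -34762*34391 = -1195499942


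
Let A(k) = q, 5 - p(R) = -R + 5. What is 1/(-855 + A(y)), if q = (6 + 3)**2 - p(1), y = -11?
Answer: -1/775 ≈ -0.0012903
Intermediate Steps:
p(R) = R (p(R) = 5 - (-R + 5) = 5 - (5 - R) = 5 + (-5 + R) = R)
q = 80 (q = (6 + 3)**2 - 1*1 = 9**2 - 1 = 81 - 1 = 80)
A(k) = 80
1/(-855 + A(y)) = 1/(-855 + 80) = 1/(-775) = -1/775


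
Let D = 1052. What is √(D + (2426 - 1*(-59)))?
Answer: 3*√393 ≈ 59.473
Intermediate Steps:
√(D + (2426 - 1*(-59))) = √(1052 + (2426 - 1*(-59))) = √(1052 + (2426 + 59)) = √(1052 + 2485) = √3537 = 3*√393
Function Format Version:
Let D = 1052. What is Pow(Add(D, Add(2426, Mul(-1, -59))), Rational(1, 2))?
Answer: Mul(3, Pow(393, Rational(1, 2))) ≈ 59.473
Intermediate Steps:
Pow(Add(D, Add(2426, Mul(-1, -59))), Rational(1, 2)) = Pow(Add(1052, Add(2426, Mul(-1, -59))), Rational(1, 2)) = Pow(Add(1052, Add(2426, 59)), Rational(1, 2)) = Pow(Add(1052, 2485), Rational(1, 2)) = Pow(3537, Rational(1, 2)) = Mul(3, Pow(393, Rational(1, 2)))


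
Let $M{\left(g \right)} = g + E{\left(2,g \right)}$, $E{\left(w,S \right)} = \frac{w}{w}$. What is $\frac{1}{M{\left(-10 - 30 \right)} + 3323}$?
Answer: $\frac{1}{3284} \approx 0.00030451$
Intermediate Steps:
$E{\left(w,S \right)} = 1$
$M{\left(g \right)} = 1 + g$ ($M{\left(g \right)} = g + 1 = 1 + g$)
$\frac{1}{M{\left(-10 - 30 \right)} + 3323} = \frac{1}{\left(1 - 40\right) + 3323} = \frac{1}{-39 + 3323} = \frac{1}{3284}$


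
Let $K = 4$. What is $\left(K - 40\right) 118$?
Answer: $-4248$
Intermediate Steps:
$\left(K - 40\right) 118 = \left(4 - 40\right) 118 = \left(-36\right) 118 = -4248$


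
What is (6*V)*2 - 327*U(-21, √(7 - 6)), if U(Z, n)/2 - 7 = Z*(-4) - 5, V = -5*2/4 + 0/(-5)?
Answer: -56274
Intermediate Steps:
V = -5/2 (V = -10*¼ + 0*(-⅕) = -5/2 + 0 = -5/2 ≈ -2.5000)
U(Z, n) = 4 - 8*Z (U(Z, n) = 14 + 2*(Z*(-4) - 5) = 14 + 2*(-4*Z - 5) = 14 + 2*(-5 - 4*Z) = 14 + (-10 - 8*Z) = 4 - 8*Z)
(6*V)*2 - 327*U(-21, √(7 - 6)) = (6*(-5/2))*2 - 327*(4 - 8*(-21)) = -15*2 - 327*(4 + 168) = -30 - 327*172 = -30 - 56244 = -56274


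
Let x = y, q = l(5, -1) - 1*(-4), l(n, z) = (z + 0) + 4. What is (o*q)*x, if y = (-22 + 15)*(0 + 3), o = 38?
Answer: -5586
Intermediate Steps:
l(n, z) = 4 + z (l(n, z) = z + 4 = 4 + z)
q = 7 (q = (4 - 1) - 1*(-4) = 3 + 4 = 7)
y = -21 (y = -7*3 = -21)
x = -21
(o*q)*x = (38*7)*(-21) = 266*(-21) = -5586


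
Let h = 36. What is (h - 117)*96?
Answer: -7776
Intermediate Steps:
(h - 117)*96 = (36 - 117)*96 = -81*96 = -7776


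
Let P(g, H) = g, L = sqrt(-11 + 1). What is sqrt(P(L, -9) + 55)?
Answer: sqrt(55 + I*sqrt(10)) ≈ 7.4193 + 0.21311*I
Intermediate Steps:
L = I*sqrt(10) (L = sqrt(-10) = I*sqrt(10) ≈ 3.1623*I)
sqrt(P(L, -9) + 55) = sqrt(I*sqrt(10) + 55) = sqrt(55 + I*sqrt(10))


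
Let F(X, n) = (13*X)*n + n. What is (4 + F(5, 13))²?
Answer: 743044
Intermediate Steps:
F(X, n) = n + 13*X*n (F(X, n) = 13*X*n + n = n + 13*X*n)
(4 + F(5, 13))² = (4 + 13*(1 + 13*5))² = (4 + 13*(1 + 65))² = (4 + 13*66)² = (4 + 858)² = 862² = 743044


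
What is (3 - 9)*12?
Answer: -72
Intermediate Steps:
(3 - 9)*12 = -6*12 = -72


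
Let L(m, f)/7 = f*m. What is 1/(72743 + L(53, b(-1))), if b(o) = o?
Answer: 1/72372 ≈ 1.3817e-5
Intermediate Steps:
L(m, f) = 7*f*m (L(m, f) = 7*(f*m) = 7*f*m)
1/(72743 + L(53, b(-1))) = 1/(72743 + 7*(-1)*53) = 1/(72743 - 371) = 1/72372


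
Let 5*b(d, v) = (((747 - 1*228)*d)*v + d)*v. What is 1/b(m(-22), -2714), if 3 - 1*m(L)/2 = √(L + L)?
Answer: 3/81044322692 + I*√11/40522161346 ≈ 3.7017e-11 + 8.1847e-11*I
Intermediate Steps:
m(L) = 6 - 2*√2*√L (m(L) = 6 - 2*√(L + L) = 6 - 2*√2*√L)
b(d, v) = v*(d + 519*d*v)/5 (b(d, v) = ((((747 - 1*228)*d)*v + d)*v)/5 = ((((747 - 228)*d)*v + d)*v)/5 = (((519*d)*v + d)*v)/5 = ((519*d*v + d)*v)/5 = ((d + 519*d*v)*v)/5 = (v*(d + 519*d*v))/5 = v*(d + 519*d*v)/5)
1/b(m(-22), -2714) = 1/((⅕)*(6 - 2*√2*√(-22))*(-2714)*(1 + 519*(-2714))) = 1/((⅕)*(6 - 2*√2*I*√22)*(-2714)*(1 - 1408566)) = 1/((⅕)*(6 - 4*I*√11)*(-2714)*(-1408565)) = 1/(4587414492 - 3058276328*I*√11)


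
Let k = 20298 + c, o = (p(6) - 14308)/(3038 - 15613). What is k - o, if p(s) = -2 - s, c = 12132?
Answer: 407792934/12575 ≈ 32429.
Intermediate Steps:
o = 14316/12575 (o = ((-2 - 1*6) - 14308)/(3038 - 15613) = ((-2 - 6) - 14308)/(-12575) = (-8 - 14308)*(-1/12575) = -14316*(-1/12575) = 14316/12575 ≈ 1.1384)
k = 32430 (k = 20298 + 12132 = 32430)
k - o = 32430 - 1*14316/12575 = 32430 - 14316/12575 = 407792934/12575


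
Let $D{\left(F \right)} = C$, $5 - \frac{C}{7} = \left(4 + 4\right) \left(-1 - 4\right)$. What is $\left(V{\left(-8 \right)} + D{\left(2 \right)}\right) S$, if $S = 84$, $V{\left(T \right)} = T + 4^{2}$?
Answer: $27132$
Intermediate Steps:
$V{\left(T \right)} = 16 + T$ ($V{\left(T \right)} = T + 16 = 16 + T$)
$C = 315$ ($C = 35 - 7 \left(4 + 4\right) \left(-1 - 4\right) = 35 - 7 \cdot 8 \left(-5\right) = 35 - -280 = 35 + 280 = 315$)
$D{\left(F \right)} = 315$
$\left(V{\left(-8 \right)} + D{\left(2 \right)}\right) S = \left(\left(16 - 8\right) + 315\right) 84 = \left(8 + 315\right) 84 = 323 \cdot 84 = 27132$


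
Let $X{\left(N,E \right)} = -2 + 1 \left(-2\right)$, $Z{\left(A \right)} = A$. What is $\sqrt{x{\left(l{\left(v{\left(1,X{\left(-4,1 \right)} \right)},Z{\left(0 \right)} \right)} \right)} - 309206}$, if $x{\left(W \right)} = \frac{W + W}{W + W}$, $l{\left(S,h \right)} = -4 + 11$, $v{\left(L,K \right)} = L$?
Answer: $i \sqrt{309205} \approx 556.06 i$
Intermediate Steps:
$X{\left(N,E \right)} = -4$ ($X{\left(N,E \right)} = -2 - 2 = -4$)
$l{\left(S,h \right)} = 7$
$x{\left(W \right)} = 1$ ($x{\left(W \right)} = \frac{2 W}{2 W} = 2 W \frac{1}{2 W} = 1$)
$\sqrt{x{\left(l{\left(v{\left(1,X{\left(-4,1 \right)} \right)},Z{\left(0 \right)} \right)} \right)} - 309206} = \sqrt{1 - 309206} = \sqrt{-309205} = i \sqrt{309205}$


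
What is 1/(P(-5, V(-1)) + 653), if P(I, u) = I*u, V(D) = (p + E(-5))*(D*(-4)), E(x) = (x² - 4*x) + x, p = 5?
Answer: -1/247 ≈ -0.0040486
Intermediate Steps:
E(x) = x² - 3*x
V(D) = -180*D (V(D) = (5 - 5*(-3 - 5))*(D*(-4)) = (5 - 5*(-8))*(-4*D) = (5 + 40)*(-4*D) = 45*(-4*D) = -180*D)
1/(P(-5, V(-1)) + 653) = 1/(-(-900)*(-1) + 653) = 1/(-5*180 + 653) = 1/(-900 + 653) = 1/(-247) = -1/247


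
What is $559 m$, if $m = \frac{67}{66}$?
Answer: $\frac{37453}{66} \approx 567.47$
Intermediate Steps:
$m = \frac{67}{66}$ ($m = 67 \cdot \frac{1}{66} = \frac{67}{66} \approx 1.0152$)
$559 m = 559 \cdot \frac{67}{66} = \frac{37453}{66}$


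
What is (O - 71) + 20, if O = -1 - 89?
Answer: -141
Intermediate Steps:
O = -90
(O - 71) + 20 = (-90 - 71) + 20 = -161 + 20 = -141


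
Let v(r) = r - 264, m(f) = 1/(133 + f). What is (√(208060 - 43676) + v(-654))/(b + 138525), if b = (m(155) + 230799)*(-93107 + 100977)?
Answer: -132192/261579842255 + 576*√10274/261579842255 ≈ -2.8216e-7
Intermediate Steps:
v(r) = -264 + r
b = 261559894655/144 (b = (1/(133 + 155) + 230799)*(-93107 + 100977) = (1/288 + 230799)*7870 = (66470113/288)*7870 = 261559894655/144 ≈ 1.8164e+9)
(√(208060 - 43676) + v(-654))/(b + 138525) = (√(208060 - 43676) + (-264 - 654))/(261559894655/144 + 138525) = (√164384 - 918)/(261579842255/144) = (4*√10274 - 918)*(144/261579842255) = (-918 + 4*√10274)*(144/261579842255) = -132192/261579842255 + 576*√10274/261579842255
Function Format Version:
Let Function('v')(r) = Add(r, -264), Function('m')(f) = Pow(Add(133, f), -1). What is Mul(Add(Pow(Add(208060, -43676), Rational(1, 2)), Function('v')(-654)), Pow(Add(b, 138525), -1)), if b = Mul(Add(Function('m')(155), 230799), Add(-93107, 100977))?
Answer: Add(Rational(-132192, 261579842255), Mul(Rational(576, 261579842255), Pow(10274, Rational(1, 2)))) ≈ -2.8216e-7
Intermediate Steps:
Function('v')(r) = Add(-264, r)
b = Rational(261559894655, 144) (b = Mul(Add(Pow(Add(133, 155), -1), 230799), Add(-93107, 100977)) = Mul(Add(Pow(288, -1), 230799), 7870) = Mul(Add(Rational(1, 288), 230799), 7870) = Mul(Rational(66470113, 288), 7870) = Rational(261559894655, 144) ≈ 1.8164e+9)
Mul(Add(Pow(Add(208060, -43676), Rational(1, 2)), Function('v')(-654)), Pow(Add(b, 138525), -1)) = Mul(Add(Pow(Add(208060, -43676), Rational(1, 2)), Add(-264, -654)), Pow(Add(Rational(261559894655, 144), 138525), -1)) = Mul(Add(Pow(164384, Rational(1, 2)), -918), Pow(Rational(261579842255, 144), -1)) = Mul(Add(Mul(4, Pow(10274, Rational(1, 2))), -918), Rational(144, 261579842255)) = Mul(Add(-918, Mul(4, Pow(10274, Rational(1, 2)))), Rational(144, 261579842255)) = Add(Rational(-132192, 261579842255), Mul(Rational(576, 261579842255), Pow(10274, Rational(1, 2))))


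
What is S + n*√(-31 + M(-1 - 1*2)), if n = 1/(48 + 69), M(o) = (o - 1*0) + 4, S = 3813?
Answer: 3813 + I*√30/117 ≈ 3813.0 + 0.046814*I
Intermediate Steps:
M(o) = 4 + o (M(o) = (o + 0) + 4 = o + 4 = 4 + o)
n = 1/117 ≈ 0.0085470
S + n*√(-31 + M(-1 - 1*2)) = 3813 + √(-31 + (4 + (-1 - 1*2)))/117 = 3813 + √(-31 + (4 + (-1 - 2)))/117 = 3813 + √(-31 + (4 - 3))/117 = 3813 + √(-31 + 1)/117 = 3813 + √(-30)/117 = 3813 + (I*√30)/117 = 3813 + I*√30/117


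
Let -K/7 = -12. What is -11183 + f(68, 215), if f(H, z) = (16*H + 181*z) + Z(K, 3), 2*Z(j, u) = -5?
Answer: 57635/2 ≈ 28818.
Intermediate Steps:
K = 84 (K = -7*(-12) = 84)
Z(j, u) = -5/2 (Z(j, u) = (½)*(-5) = -5/2)
f(H, z) = -5/2 + 16*H + 181*z (f(H, z) = (16*H + 181*z) - 5/2 = -5/2 + 16*H + 181*z)
-11183 + f(68, 215) = -11183 + (-5/2 + 16*68 + 181*215) = -11183 + (-5/2 + 1088 + 38915) = -11183 + 80001/2 = 57635/2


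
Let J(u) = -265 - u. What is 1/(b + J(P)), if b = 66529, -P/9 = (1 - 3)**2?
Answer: 1/66300 ≈ 1.5083e-5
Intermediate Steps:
P = -36 (P = -9*(1 - 3)**2 = -9*(-2)**2 = -9*4 = -36)
1/(b + J(P)) = 1/(66529 + (-265 - 1*(-36))) = 1/(66529 + (-265 + 36)) = 1/(66529 - 229) = 1/66300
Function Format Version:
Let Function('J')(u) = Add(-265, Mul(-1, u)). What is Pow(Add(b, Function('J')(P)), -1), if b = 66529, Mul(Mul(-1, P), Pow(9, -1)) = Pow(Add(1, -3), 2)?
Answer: Rational(1, 66300) ≈ 1.5083e-5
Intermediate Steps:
P = -36 (P = Mul(-9, Pow(Add(1, -3), 2)) = Mul(-9, Pow(-2, 2)) = Mul(-9, 4) = -36)
Pow(Add(b, Function('J')(P)), -1) = Pow(Add(66529, Add(-265, Mul(-1, -36))), -1) = Pow(Add(66529, Add(-265, 36)), -1) = Pow(Add(66529, -229), -1) = Pow(66300, -1) = Rational(1, 66300)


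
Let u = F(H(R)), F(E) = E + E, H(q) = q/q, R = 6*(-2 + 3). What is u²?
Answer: 4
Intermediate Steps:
R = 6 (R = 6*1 = 6)
H(q) = 1
F(E) = 2*E
u = 2 (u = 2*1 = 2)
u² = 2² = 4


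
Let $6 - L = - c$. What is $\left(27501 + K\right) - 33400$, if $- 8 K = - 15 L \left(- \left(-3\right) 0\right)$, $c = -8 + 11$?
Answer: $-5899$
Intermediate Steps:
$c = 3$
$L = 9$ ($L = 6 - \left(-1\right) 3 = 6 - -3 = 6 + 3 = 9$)
$K = 0$ ($K = - \frac{\left(-15\right) 9 \left(- \left(-3\right) 0\right)}{8} = - \frac{\left(-135\right) \left(\left(-1\right) 0\right)}{8} = - \frac{\left(-135\right) 0}{8} = \left(- \frac{1}{8}\right) 0 = 0$)
$\left(27501 + K\right) - 33400 = \left(27501 + 0\right) - 33400 = 27501 - 33400 = -5899$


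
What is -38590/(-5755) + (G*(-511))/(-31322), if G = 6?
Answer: 122636081/18025811 ≈ 6.8034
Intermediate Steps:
-38590/(-5755) + (G*(-511))/(-31322) = -38590/(-5755) + (6*(-511))/(-31322) = -38590*(-1/5755) - 3066*(-1/31322) = 7718/1151 + 1533/15661 = 122636081/18025811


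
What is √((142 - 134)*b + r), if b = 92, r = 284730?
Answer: √285466 ≈ 534.29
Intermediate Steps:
√((142 - 134)*b + r) = √((142 - 134)*92 + 284730) = √(8*92 + 284730) = √(736 + 284730) = √285466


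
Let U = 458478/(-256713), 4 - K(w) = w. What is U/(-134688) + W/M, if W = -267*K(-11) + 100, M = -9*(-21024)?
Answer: -468517901219/22716537477408 ≈ -0.020625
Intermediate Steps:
K(w) = 4 - w
U = -152826/85571 (U = 458478*(-1/256713) = -152826/85571 ≈ -1.7860)
M = 189216
W = -3905 (W = -267*(4 - 1*(-11)) + 100 = -267*(4 + 11) + 100 = -267*15 + 100 = -4005 + 100 = -3905)
U/(-134688) + W/M = -152826/85571/(-134688) - 3905/189216 = -152826/85571*(-1/134688) - 3905*1/189216 = 25471/1920897808 - 3905/189216 = -468517901219/22716537477408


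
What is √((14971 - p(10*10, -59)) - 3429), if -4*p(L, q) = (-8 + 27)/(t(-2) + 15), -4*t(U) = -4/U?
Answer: √38828390/58 ≈ 107.44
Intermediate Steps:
t(U) = 1/U (t(U) = -(-1)/U = 1/U)
p(L, q) = -19/58 (p(L, q) = -(-8 + 27)/(4*(1/(-2) + 15)) = -19/(4*(-½ + 15)) = -19/(4*29/2) = -19*2/(4*29) = -¼*38/29 = -19/58)
√((14971 - p(10*10, -59)) - 3429) = √((14971 - 1*(-19/58)) - 3429) = √((14971 + 19/58) - 3429) = √(868337/58 - 3429) = √(669455/58) = √38828390/58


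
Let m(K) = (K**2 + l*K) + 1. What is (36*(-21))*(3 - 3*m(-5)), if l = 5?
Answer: 0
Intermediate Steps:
m(K) = 1 + K**2 + 5*K (m(K) = (K**2 + 5*K) + 1 = 1 + K**2 + 5*K)
(36*(-21))*(3 - 3*m(-5)) = (36*(-21))*(3 - 3*(1 + (-5)**2 + 5*(-5))) = -756*(3 - 3*(1 + 25 - 25)) = -756*(3 - 3*1) = -756*(3 - 3) = -756*0 = 0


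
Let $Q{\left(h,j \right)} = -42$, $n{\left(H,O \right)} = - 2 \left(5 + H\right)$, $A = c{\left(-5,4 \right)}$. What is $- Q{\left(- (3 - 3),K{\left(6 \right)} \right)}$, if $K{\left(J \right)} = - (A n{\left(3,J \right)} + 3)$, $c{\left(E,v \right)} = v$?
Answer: $42$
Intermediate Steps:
$A = 4$
$n{\left(H,O \right)} = -10 - 2 H$
$K{\left(J \right)} = 61$ ($K{\left(J \right)} = - (4 \left(-10 - 6\right) + 3) = - (4 \left(-16\right) + 3) = - (-64 + 3) = \left(-1\right) \left(-61\right) = 61$)
$- Q{\left(- (3 - 3),K{\left(6 \right)} \right)} = \left(-1\right) \left(-42\right) = 42$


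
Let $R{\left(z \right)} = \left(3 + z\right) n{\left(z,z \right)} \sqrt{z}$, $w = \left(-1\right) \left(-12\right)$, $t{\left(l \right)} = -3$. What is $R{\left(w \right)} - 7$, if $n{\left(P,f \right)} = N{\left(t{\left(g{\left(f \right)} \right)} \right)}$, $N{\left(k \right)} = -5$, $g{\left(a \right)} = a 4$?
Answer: $-7 - 150 \sqrt{3} \approx -266.81$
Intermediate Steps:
$g{\left(a \right)} = 4 a$
$w = 12$
$n{\left(P,f \right)} = -5$
$R{\left(z \right)} = - 5 \sqrt{z} \left(3 + z\right)$ ($R{\left(z \right)} = \left(3 + z\right) \left(- 5 \sqrt{z}\right) = - 5 \sqrt{z} \left(3 + z\right)$)
$R{\left(w \right)} - 7 = 5 \sqrt{12} \left(-3 - 12\right) - 7 = 5 \cdot 2 \sqrt{3} \left(-3 - 12\right) - 7 = 5 \cdot 2 \sqrt{3} \left(-15\right) - 7 = - 150 \sqrt{3} - 7 = -7 - 150 \sqrt{3}$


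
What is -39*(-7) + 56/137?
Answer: 37457/137 ≈ 273.41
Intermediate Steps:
-39*(-7) + 56/137 = 273 + 56*(1/137) = 273 + 56/137 = 37457/137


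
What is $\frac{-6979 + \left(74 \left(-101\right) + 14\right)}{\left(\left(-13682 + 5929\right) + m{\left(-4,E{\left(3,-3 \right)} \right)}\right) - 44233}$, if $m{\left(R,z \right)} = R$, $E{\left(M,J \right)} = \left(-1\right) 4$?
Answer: $\frac{4813}{17330} \approx 0.27773$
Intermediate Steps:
$E{\left(M,J \right)} = -4$
$\frac{-6979 + \left(74 \left(-101\right) + 14\right)}{\left(\left(-13682 + 5929\right) + m{\left(-4,E{\left(3,-3 \right)} \right)}\right) - 44233} = \frac{-6979 + \left(74 \left(-101\right) + 14\right)}{\left(\left(-13682 + 5929\right) - 4\right) - 44233} = \frac{-6979 + \left(-7474 + 14\right)}{\left(-7753 - 4\right) - 44233} = \frac{-6979 - 7460}{-7757 - 44233} = - \frac{14439}{-51990} = \left(-14439\right) \left(- \frac{1}{51990}\right) = \frac{4813}{17330}$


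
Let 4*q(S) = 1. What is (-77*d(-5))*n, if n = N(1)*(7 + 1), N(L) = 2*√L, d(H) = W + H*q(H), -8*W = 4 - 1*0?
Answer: 2156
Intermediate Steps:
W = -½ (W = -(4 - 1*0)/8 = -(4 + 0)/8 = -⅛*4 = -½ ≈ -0.50000)
q(S) = ¼ (q(S) = (¼)*1 = ¼)
d(H) = -½ + H/4 (d(H) = -½ + H*(¼) = -½ + H/4)
n = 16 (n = (2*√1)*(7 + 1) = (2*1)*8 = 2*8 = 16)
(-77*d(-5))*n = -77*(-½ + (¼)*(-5))*16 = -77*(-½ - 5/4)*16 = -77*(-7/4)*16 = (539/4)*16 = 2156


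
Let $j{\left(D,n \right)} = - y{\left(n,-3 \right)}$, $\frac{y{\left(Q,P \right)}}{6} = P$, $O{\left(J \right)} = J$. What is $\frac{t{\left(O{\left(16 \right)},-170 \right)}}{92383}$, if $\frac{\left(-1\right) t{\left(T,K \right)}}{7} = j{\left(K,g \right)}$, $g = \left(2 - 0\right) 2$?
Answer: $- \frac{126}{92383} \approx -0.0013639$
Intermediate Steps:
$g = 4$ ($g = \left(2 + \left(-4 + 4\right)\right) 2 = \left(2 + 0\right) 2 = 2 \cdot 2 = 4$)
$y{\left(Q,P \right)} = 6 P$
$j{\left(D,n \right)} = 18$ ($j{\left(D,n \right)} = - 6 \left(-3\right) = \left(-1\right) \left(-18\right) = 18$)
$t{\left(T,K \right)} = -126$ ($t{\left(T,K \right)} = \left(-7\right) 18 = -126$)
$\frac{t{\left(O{\left(16 \right)},-170 \right)}}{92383} = - \frac{126}{92383}$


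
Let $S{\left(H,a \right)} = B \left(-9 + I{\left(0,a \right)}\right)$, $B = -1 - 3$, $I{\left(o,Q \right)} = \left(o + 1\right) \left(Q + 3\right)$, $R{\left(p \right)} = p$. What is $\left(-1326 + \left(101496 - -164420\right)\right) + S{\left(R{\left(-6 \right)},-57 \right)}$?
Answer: $264842$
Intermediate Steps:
$I{\left(o,Q \right)} = \left(1 + o\right) \left(3 + Q\right)$
$B = -4$ ($B = -1 - 3 = -4$)
$S{\left(H,a \right)} = 24 - 4 a$ ($S{\left(H,a \right)} = - 4 \left(-9 + \left(3 + a + 3 \cdot 0 + a 0\right)\right) = - 4 \left(-9 + \left(3 + a + 0 + 0\right)\right) = - 4 \left(-9 + \left(3 + a\right)\right) = - 4 \left(-6 + a\right) = 24 - 4 a$)
$\left(-1326 + \left(101496 - -164420\right)\right) + S{\left(R{\left(-6 \right)},-57 \right)} = \left(-1326 + \left(101496 - -164420\right)\right) + \left(24 - -228\right) = \left(-1326 + \left(101496 + 164420\right)\right) + \left(24 + 228\right) = \left(-1326 + 265916\right) + 252 = 264590 + 252 = 264842$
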